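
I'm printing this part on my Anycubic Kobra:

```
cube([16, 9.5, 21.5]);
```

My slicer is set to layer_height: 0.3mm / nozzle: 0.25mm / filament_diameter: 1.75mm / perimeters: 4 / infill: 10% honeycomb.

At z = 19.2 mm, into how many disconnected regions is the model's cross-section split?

1

At z = 19.2 mm: the cube (footprint 16×9.5) is included at this height. The result has 1 disconnected region.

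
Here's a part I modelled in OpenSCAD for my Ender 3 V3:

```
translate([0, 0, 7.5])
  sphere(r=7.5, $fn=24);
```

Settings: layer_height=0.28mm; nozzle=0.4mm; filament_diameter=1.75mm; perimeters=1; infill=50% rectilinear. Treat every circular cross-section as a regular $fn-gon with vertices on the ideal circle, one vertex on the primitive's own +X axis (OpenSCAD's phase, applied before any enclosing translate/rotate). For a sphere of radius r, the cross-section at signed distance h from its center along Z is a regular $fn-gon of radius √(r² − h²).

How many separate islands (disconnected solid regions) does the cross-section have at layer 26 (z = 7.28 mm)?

1

At z = 7.28 mm: the r=7.5 sphere contributes a regular 24-gon of circumradius √(7.5²−0.22²) = 7.497. Overall, the cross-section is a single solid region. Island count = 1.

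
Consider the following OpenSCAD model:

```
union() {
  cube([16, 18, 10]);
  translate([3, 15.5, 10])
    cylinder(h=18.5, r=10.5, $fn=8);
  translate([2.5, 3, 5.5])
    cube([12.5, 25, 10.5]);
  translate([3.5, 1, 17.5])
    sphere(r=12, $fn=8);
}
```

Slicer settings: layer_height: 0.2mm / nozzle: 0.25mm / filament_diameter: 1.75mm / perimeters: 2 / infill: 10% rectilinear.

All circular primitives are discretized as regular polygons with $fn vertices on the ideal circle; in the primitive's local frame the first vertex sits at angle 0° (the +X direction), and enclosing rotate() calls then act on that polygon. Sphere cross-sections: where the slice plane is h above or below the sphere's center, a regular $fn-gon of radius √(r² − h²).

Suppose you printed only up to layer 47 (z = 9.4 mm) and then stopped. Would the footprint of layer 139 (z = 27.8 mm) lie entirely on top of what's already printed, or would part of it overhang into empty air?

part overhangs

Compare the two slices. At z = 9.4: the 16×18 cube contributes its full rectangle (area 288.00 mm²); the cylinder at (3, 15.5) does not reach this height (z outside [10, 28.5]); the cube at (2.5, 3) is present — its section is the full 12.5×25 rectangle (area 312.50 mm²); the sphere at (3.5, 1): section is a regular 8-gon, circumradius = √(r²−h²) = √(12²−8.1²) = 8.854 (area = (8/2)·8.854²·sin(360°/8) = 221.72 mm²); Merging all regions: the regions partially overlap — summed areas 822.22 mm² minus the doubly-counted overlap 283.53 mm² gives 538.69 mm² — area = 538.69 mm². At z = 27.8: the cube does not reach this height (z outside [0, 10]); the r=10.5 cylinder at (3, 15.5) gives a regular 8-gon of circumradius 10.5 (constant along its height) (area = (8/2)·10.500²·sin(360°/8) = 311.83 mm²); the cube at (2.5, 3) is not intersected at this z (z outside [5.5, 16]); the r=12 sphere at (3.5, 1) slices to a regular 8-gon of circumradius 6.157 (√(r²−h²) with h=10.3 from center) (area = (8/2)·6.157²·sin(360°/8) = 107.23 mm²); Merging all regions: the regions partially overlap — summed areas 419.06 mm² minus the doubly-counted overlap 5.57 mm² gives 413.49 mm² — area = 413.49 mm². Checking containment: at z = 27.8 the cross-section extends beyond the z = 9.4 cross-section by about 112.01 mm².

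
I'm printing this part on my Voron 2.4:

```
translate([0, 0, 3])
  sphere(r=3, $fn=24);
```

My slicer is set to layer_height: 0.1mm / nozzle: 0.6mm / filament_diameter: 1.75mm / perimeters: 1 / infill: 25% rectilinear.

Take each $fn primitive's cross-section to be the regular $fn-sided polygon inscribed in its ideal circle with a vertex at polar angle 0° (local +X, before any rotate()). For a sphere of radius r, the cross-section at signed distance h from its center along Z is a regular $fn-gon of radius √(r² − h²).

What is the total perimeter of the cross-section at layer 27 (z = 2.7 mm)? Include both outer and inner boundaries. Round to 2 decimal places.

18.70 mm

At z = 2.7 mm: the r=3 sphere contributes a regular 24-gon of circumradius √(3²−0.3²) = 2.985 (perimeter = 2·24·2.985·sin(180°/24) = 18.70 mm). Overall, the cross-section is a single solid region. Total boundary length (outer) = 18.70 mm.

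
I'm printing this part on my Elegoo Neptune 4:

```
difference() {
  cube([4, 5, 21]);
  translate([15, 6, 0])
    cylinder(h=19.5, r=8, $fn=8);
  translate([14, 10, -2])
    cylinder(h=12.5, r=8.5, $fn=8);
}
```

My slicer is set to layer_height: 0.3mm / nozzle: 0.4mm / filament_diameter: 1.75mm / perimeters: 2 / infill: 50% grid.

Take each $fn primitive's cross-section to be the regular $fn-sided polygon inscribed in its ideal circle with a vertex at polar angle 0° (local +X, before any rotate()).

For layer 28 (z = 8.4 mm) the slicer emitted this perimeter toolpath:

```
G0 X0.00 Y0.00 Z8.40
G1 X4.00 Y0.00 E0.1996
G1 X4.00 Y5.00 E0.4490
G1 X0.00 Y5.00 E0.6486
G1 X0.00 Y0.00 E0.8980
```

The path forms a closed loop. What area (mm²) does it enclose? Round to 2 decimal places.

20.00 mm²

Apply the shoelace formula to the sequence of (X, Y) vertices; enclosed area = 20.00 mm².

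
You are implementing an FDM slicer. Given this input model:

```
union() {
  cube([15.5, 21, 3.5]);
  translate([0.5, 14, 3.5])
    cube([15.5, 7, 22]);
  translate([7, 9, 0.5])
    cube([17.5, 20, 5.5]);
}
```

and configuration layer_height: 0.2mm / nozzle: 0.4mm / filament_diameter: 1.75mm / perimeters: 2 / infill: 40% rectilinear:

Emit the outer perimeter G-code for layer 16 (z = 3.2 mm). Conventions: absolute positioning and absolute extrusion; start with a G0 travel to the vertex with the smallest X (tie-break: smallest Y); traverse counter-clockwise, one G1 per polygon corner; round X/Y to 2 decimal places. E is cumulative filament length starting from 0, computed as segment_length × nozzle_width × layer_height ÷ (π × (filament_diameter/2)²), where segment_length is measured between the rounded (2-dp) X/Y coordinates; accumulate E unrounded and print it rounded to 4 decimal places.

G0 X0.00 Y0.00 Z3.20
G1 X15.50 Y0.00 E0.5155
G1 X15.50 Y9.00 E0.8149
G1 X24.50 Y9.00 E1.1142
G1 X24.50 Y29.00 E1.7794
G1 X7.00 Y29.00 E2.3615
G1 X7.00 Y21.00 E2.6276
G1 X0.00 Y21.00 E2.8604
G1 X0.00 Y0.00 E3.5588

At z = 3.2 mm: the 15.5×21 cube contributes its full rectangle; the cube at (0.5, 14) is absent (z outside [3.5, 25.5]); the cube at (7, 9) (footprint 17.5×20) is included at this height; Combining (union): the regions partially overlap (shared area 102.00 mm²), so overlapping operands fuse into one piece — 1 connected region. The outline is a single polygon with 8 vertices. Extrusion per mm of travel: 0.4 × 0.2 / (π × 0.875²) = 0.033260. Accumulating E over each segment gives final E = 3.5588.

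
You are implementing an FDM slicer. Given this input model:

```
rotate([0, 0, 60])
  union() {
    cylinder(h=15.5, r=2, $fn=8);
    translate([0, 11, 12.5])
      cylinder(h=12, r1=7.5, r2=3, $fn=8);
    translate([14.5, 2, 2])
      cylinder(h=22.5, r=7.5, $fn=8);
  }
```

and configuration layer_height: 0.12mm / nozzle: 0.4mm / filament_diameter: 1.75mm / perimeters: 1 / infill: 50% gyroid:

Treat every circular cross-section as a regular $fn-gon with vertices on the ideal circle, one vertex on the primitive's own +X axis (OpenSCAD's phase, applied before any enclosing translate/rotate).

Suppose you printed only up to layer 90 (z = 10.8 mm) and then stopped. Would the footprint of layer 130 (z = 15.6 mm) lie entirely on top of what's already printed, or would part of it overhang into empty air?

Compare the two slices. At z = 10.8: the r=2 cylinder contributes a regular 8-gon of circumradius 2 (area = (8/2)·2.000²·sin(360°/8) = 11.31 mm²); the cone at (0, 11) is not intersected at this z (z outside [12.5, 24.5]); the r=7.5 cylinder at (14.5, 2) contributes a regular 8-gon of circumradius 7.5 (area = (8/2)·7.500²·sin(360°/8) = 159.10 mm²); Taking the union: the 2 present regions are separate (no shared area or edge), so areas and boundary lengths simply add and each stays a separate island — area = 170.41 mm²; (whole slice rotated 60° about Z — lengths, areas and connectivity unchanged). At z = 15.6: the cylinder is not intersected at this z (z outside [0, 15.5]); the cone at (0, 11) (r1=7.5→r2=3) has section circumradius 6.338 here — a regular 8-gon (area = (8/2)·6.338²·sin(360°/8) = 113.60 mm²); the r=7.5 cylinder at (14.5, 2) contributes a regular 8-gon of circumradius 7.5 (area = (8/2)·7.500²·sin(360°/8) = 159.10 mm²); Combining (union): the 2 present regions are separate (no shared area or edge), so areas and boundary lengths simply add and each stays a separate island — area = 272.70 mm²; (whole slice rotated 60° about Z — lengths, areas and connectivity unchanged). Checking containment: at z = 15.6 the cross-section extends beyond the z = 10.8 cross-section by about 113.60 mm².

part overhangs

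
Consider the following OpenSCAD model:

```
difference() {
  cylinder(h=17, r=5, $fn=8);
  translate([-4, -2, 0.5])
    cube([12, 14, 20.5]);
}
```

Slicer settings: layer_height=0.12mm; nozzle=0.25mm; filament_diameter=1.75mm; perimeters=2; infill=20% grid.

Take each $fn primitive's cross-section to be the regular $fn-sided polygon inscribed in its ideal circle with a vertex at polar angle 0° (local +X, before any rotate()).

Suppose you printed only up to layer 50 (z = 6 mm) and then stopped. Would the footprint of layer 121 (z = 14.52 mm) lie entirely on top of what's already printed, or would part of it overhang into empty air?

Compare the two slices. At z = 6: the r=5 cylinder gives a regular 8-gon of circumradius 5 (constant along its height) (area = (8/2)·5.000²·sin(360°/8) = 70.71 mm²); the 12×14 cube at (-4, -2) contributes its full rectangle (area 168.00 mm²); After the difference (first − rest): starting from the r=5 cylinder (70.71 mm²), the 12×14 cube at (-4, -2) partially overlaps it — only the 51.32 mm² overlap (of its 168.00 mm²) is removed, clipping the outline — area = 19.39 mm². At z = 14.52: the r=5 cylinder contributes a regular 8-gon of circumradius 5 (area = (8/2)·5.000²·sin(360°/8) = 70.71 mm²); the cube at (-4, -2) (footprint 12×14) is included at this height (area 168.00 mm²); Subtracting the remaining from the first: starting from the r=5 cylinder (70.71 mm²), the 12×14 cube at (-4, -2) partially overlaps it — only the 51.32 mm² overlap (of its 168.00 mm²) is removed, clipping the outline — area = 19.39 mm². Checking containment: the cross-section at z = 14.52 is a subset of the cross-section at z = 6.

entirely on top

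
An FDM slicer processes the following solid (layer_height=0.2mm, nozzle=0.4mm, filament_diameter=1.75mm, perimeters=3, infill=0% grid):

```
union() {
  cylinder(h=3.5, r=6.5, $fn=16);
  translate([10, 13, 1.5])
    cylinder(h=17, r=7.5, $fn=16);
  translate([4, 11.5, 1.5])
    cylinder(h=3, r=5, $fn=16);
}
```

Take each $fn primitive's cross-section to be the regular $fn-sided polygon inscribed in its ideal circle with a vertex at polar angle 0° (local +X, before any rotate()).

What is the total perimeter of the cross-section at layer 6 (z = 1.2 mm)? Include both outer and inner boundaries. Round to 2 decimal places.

40.58 mm

At z = 1.2 mm: the r=6.5 cylinder gives a regular 16-gon of circumradius 6.5 (constant along its height) (perimeter = 2·16·6.500·sin(180°/16) = 40.58 mm); the cylinder at (10, 13) is absent (z outside [1.5, 18.5]); the cylinder at (4, 11.5) does not reach this height (z outside [1.5, 4.5]); Taking the union: only the r=6.5 cylinder is present, so the union is just that shape — boundary = 40.58 mm. Overall, the cross-section is a single solid region. Total boundary length (outer) = 40.58 mm.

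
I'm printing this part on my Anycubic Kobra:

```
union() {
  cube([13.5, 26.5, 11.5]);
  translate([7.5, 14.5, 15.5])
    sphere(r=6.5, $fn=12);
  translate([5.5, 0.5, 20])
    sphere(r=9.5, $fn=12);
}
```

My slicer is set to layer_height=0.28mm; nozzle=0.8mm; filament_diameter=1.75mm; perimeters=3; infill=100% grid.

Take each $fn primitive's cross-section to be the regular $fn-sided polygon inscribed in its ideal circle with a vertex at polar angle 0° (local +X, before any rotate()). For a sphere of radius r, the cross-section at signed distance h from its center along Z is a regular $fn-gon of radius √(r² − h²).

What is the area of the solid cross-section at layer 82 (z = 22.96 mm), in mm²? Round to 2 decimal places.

At z = 22.96 mm: the cube is absent (z outside [0, 11.5]); the sphere at (7.5, 14.5) is not intersected at this z (|z−center|=7.460 > r=6.5); the sphere at (5.5, 0.5): section is a regular 12-gon, circumradius = √(r²−h²) = √(9.5²−2.96²) = 9.027 (area = (12/2)·9.027²·sin(360°/12) = 244.47 mm²); Merging all regions: only the r=9.5 sphere at (5.5, 0.5) is present, so the union is just that shape — area = 244.47 mm². Overall, the cross-section is a single solid region. Net area = 244.47 mm².

244.47 mm²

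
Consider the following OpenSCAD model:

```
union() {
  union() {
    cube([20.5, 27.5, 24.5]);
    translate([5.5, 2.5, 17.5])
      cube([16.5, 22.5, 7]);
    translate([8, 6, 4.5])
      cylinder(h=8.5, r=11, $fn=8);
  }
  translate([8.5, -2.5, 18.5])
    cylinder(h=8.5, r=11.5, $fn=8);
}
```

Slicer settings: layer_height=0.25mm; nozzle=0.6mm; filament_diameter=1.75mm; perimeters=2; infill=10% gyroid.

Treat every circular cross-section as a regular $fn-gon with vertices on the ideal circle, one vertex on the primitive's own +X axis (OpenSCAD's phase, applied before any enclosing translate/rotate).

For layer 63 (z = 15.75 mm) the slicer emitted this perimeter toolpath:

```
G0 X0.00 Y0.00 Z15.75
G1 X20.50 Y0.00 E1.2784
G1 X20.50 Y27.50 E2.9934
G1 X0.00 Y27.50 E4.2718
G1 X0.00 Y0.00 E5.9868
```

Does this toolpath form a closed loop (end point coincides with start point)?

yes

Start point (G0): (0.00, 0.00). End point (last G1): the path returns to the start — closed.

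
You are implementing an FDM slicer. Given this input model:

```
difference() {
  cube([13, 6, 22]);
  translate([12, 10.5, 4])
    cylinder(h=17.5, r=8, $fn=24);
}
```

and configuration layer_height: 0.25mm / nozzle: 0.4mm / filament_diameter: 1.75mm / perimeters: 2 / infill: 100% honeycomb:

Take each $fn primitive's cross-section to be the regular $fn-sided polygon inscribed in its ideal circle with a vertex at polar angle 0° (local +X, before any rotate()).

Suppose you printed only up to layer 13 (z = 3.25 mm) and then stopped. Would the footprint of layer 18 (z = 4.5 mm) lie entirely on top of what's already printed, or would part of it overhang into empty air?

entirely on top

Compare the two slices. At z = 3.25: the 13×6 cube contributes its full rectangle (area 78.00 mm²); the cylinder at (12, 10.5) is not intersected at this z (z outside [4, 21.5]); Subtracting the remaining from the first: none of the subtracted shapes is present at this height, so the 13×6 cube is unchanged — area = 78.00 mm². At z = 4.5: the cube (footprint 13×6) is included at this height (area 78.00 mm²); the cylinder at (12, 10.5): section is a regular 24-gon, circumradius r=8 (area = (24/2)·8.000²·sin(360°/24) = 198.77 mm²); Subtracting the remaining from the first: starting from the 13×6 cube (78.00 mm²), the r=8 cylinder at (12, 10.5) partially overlaps it — only the 19.34 mm² overlap (of its 198.77 mm²) is removed, clipping the outline — area = 58.66 mm². Checking containment: the cross-section at z = 4.5 is a subset of the cross-section at z = 3.25.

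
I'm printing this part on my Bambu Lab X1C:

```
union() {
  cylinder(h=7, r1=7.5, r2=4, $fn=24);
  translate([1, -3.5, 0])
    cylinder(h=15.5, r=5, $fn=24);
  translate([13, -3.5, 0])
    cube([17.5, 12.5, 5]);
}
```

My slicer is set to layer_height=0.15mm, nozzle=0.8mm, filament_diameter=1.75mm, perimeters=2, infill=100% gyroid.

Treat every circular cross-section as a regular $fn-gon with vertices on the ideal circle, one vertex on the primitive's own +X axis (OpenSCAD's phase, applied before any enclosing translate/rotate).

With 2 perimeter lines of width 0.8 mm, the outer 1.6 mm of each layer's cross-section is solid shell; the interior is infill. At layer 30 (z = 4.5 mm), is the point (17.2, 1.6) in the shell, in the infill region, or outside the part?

infill

At z = 4.5 mm: the cone: at t=0.643 of its height the radius interpolates to r₁+(r₂−r₁)t = 5.250, giving a regular 24-gon of that circumradius; the r=5 cylinder at (1, -3.5) gives a regular 24-gon of circumradius 5 (constant along its height); the cube at (13, -3.5) is present — its section is the full 17.5×12.5 rectangle; Merging all regions: the regions partially overlap (shared area 45.24 mm²), so overlapping operands fuse into one piece — 2 connected regions. Overall, the cross-section has 2 separate islands. The nearest boundary edge runs (13.00, -3.50)→(13.00, 9.00); distance from the point to it = 4.20 mm. (Shell/infill is judged within the island containing the point — the largest one.) The point is inside the cross-section and 4.20 mm from the nearest boundary — more than the 1.6 mm shell width (2 × 0.8), so it's in the infill interior.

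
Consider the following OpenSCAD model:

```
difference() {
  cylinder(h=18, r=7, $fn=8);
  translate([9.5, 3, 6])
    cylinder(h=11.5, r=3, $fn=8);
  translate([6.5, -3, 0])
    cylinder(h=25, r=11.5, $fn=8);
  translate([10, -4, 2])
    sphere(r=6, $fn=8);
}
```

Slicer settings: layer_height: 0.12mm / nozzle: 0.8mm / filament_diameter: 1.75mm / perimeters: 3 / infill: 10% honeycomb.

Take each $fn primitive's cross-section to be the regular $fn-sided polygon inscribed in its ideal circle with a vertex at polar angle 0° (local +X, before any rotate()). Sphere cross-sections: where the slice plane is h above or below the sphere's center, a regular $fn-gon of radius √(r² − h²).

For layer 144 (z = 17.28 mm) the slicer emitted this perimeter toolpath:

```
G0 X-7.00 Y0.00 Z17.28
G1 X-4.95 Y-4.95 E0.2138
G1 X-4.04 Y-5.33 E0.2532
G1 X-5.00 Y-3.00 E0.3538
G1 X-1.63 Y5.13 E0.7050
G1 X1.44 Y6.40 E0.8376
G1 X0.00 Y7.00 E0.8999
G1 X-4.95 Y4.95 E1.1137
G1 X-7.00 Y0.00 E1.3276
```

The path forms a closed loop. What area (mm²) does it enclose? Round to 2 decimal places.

Apply the shoelace formula to the sequence of (X, Y) vertices; enclosed area = 28.76 mm².

28.76 mm²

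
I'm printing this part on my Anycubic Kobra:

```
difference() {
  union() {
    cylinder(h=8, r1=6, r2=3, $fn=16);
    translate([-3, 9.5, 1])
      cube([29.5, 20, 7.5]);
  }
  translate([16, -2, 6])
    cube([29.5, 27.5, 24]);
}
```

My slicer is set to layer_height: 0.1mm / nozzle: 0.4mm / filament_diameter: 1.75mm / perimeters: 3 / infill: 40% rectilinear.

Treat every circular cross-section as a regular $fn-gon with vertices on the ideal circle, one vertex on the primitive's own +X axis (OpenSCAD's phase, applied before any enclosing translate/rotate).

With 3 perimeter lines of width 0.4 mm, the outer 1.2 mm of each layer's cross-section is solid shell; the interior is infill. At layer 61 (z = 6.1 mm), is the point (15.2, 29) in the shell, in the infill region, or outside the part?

shell

At z = 6.1 mm: the cone (r1=6→r2=3) has section circumradius 3.713 here — a regular 16-gon; the cube at (-3, 9.5) is present — its section is the full 29.5×20 rectangle; Taking the union: the 2 present regions are separate (no shared area or edge), so areas and boundary lengths simply add and each stays a separate island — 2 connected regions; the cube at (16, -2) is present — its section is the full 29.5×27.5 rectangle; After the difference (first − rest): starting from the result so far, the 29.5×27.5 cube at (16, -2) partially overlaps it — only the 168.00 mm² overlap (of its 811.25 mm²) is removed, clipping the outline — 2 connected regions. Overall, the cross-section has 2 separate islands. The nearest boundary edge runs (-3.00, 29.50)→(26.50, 29.50); distance from the point to it = 0.50 mm. (Shell/infill is judged within the island containing the point — the largest one.) The point is inside the cross-section, 0.50 mm from the nearest boundary — within the 1.2 mm shell band (3 × 0.4).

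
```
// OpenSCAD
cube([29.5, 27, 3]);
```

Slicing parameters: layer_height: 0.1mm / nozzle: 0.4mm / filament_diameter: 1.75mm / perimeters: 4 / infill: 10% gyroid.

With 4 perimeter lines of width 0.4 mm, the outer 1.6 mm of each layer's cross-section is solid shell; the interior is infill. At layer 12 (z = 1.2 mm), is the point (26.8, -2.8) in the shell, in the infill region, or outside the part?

At z = 1.2 mm: the 29.5×27 cube contributes its full rectangle. Overall, the cross-section is a single solid region. The nearest boundary edge runs (0.00, 0.00)→(29.50, 0.00); distance from the point to it = 2.80 mm. The point is not inside any of the regions above, so it lies outside the cross-section (2.80 mm from the nearest boundary).

outside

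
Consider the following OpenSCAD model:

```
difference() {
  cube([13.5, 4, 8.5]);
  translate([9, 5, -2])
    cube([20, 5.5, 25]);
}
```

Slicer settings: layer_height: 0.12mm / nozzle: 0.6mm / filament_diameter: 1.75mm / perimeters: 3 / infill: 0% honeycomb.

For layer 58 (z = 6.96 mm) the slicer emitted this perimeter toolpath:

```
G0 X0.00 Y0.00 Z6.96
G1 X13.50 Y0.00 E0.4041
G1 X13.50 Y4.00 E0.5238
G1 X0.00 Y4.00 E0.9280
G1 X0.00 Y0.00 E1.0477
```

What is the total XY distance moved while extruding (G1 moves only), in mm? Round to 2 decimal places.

35.00 mm

Sum the Euclidean lengths of each G1 segment: total = 35.00 mm.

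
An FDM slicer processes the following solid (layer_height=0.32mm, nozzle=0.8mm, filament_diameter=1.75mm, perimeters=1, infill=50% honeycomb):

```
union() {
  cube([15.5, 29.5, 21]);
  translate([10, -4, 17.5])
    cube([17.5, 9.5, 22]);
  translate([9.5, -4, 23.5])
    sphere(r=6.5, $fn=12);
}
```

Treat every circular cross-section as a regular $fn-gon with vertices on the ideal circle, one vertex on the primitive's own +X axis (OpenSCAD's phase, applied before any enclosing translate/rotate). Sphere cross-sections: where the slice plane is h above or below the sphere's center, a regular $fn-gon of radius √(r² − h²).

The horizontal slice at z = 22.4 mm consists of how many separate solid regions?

At z = 22.4 mm: the cube does not reach this height (z outside [0, 21]); the 17.5×9.5 cube at (10, -4) contributes its full rectangle; the r=6.5 sphere at (9.5, -4) contributes a regular 12-gon of circumradius √(6.5²−1.1²) = 6.406; Taking the union: the regions partially overlap (shared area 27.61 mm²), so overlapping operands fuse into one piece — 1 connected region. The result has 1 disconnected region.

1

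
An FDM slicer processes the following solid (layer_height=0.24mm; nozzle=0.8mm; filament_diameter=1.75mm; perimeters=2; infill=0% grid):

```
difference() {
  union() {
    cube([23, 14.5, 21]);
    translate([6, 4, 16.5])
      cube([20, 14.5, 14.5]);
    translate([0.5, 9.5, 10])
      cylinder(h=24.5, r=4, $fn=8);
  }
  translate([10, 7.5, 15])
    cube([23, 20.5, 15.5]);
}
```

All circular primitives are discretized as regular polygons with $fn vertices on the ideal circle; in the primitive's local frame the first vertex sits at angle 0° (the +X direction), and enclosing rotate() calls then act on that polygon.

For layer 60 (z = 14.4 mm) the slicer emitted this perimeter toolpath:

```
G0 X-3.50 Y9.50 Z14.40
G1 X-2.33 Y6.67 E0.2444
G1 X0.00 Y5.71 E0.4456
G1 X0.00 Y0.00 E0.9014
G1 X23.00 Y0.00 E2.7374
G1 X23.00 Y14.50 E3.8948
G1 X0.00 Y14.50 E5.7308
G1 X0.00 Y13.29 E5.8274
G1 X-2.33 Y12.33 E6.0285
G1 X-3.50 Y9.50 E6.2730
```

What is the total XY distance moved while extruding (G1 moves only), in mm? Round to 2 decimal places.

78.58 mm

Sum the Euclidean lengths of each G1 segment: total = 78.58 mm.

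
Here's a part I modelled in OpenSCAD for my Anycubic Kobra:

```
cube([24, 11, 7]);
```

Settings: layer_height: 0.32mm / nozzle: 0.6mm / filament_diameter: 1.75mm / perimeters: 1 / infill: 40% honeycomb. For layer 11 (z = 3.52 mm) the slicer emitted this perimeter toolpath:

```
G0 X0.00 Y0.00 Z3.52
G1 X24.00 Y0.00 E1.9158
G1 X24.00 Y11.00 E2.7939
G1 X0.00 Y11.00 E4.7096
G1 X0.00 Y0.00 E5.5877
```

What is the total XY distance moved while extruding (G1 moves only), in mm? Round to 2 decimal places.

70.00 mm

Sum the Euclidean lengths of each G1 segment: total = 70.00 mm.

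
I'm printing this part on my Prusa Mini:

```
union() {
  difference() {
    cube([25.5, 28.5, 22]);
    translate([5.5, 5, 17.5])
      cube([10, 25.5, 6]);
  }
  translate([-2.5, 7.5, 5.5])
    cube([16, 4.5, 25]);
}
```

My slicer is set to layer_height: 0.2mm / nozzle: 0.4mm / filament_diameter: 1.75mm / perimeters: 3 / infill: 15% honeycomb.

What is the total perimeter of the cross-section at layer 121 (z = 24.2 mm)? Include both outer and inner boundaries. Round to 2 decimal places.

At z = 24.2 mm: the cube does not reach this height (z outside [0, 22]); the cube at (5.5, 5) is absent (z outside [17.5, 23.5]); Subtracting the remaining from the first: the first operand is absent here, so nothing remains; the cube at (-2.5, 7.5) is present — its section is the full 16×4.5 rectangle (perimeter 41.00 mm); Taking the union: only the 16×4.5 cube at (-2.5, 7.5) is present, so the union is just that shape — boundary = 41.00 mm. Overall, the cross-section is a single solid region. Total boundary length (outer) = 41.00 mm.

41.00 mm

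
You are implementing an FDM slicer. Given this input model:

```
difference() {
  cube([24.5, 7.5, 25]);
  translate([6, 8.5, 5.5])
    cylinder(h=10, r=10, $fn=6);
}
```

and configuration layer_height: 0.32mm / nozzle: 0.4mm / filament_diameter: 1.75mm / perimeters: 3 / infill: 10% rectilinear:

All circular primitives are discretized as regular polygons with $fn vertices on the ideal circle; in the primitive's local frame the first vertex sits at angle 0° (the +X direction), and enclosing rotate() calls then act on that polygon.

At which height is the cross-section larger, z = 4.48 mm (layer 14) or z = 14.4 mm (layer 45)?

Layer 14 (z = 4.48): the 24.5×7.5 cube contributes its full rectangle (area 183.75 mm²); the cylinder at (6, 8.5) is not intersected at this z (z outside [5.5, 15.5]); After the difference (first − rest): none of the subtracted shapes is present at this height, so the 24.5×7.5 cube is unchanged — area = 183.75 mm². So its area = 183.75 mm². Layer 45 (z = 14.4): the cube (footprint 24.5×7.5) is included at this height (area 183.75 mm²); the cylinder at (6, 8.5): section is a regular 6-gon, circumradius r=10 (area = (6/2)·10.000²·sin(360°/6) = 259.81 mm²); After the difference (first − rest): starting from the 24.5×7.5 cube (183.75 mm²), the r=10 cylinder at (6, 8.5) partially overlaps it — only the 98.72 mm² overlap (of its 259.81 mm²) is removed, clipping the outline — area = 85.03 mm². So its area = 85.03 mm². Layer 14 is larger (183.75 vs 85.03 mm²).

layer 14 (z = 4.48 mm)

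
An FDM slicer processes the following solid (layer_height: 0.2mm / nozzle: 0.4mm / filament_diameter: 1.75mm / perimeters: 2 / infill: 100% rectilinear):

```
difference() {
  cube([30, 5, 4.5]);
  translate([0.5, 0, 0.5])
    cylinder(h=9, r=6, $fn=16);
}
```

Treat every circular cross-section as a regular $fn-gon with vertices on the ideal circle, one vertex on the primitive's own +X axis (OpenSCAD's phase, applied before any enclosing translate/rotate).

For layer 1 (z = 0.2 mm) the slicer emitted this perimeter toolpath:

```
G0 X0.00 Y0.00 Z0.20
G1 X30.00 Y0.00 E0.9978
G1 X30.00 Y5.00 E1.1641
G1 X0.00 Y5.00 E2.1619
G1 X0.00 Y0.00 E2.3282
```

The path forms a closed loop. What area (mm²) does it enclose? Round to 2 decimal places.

150.00 mm²

Apply the shoelace formula to the sequence of (X, Y) vertices; enclosed area = 150.00 mm².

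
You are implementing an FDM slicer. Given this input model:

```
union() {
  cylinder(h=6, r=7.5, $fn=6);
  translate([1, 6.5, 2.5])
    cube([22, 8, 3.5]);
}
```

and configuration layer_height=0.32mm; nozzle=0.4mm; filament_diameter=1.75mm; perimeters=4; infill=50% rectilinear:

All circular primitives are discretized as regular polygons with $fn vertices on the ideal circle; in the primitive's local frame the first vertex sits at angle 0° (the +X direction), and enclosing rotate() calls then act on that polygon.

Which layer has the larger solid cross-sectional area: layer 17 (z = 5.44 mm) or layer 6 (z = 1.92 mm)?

Layer 17 (z = 5.44): the r=7.5 cylinder contributes a regular 6-gon of circumradius 7.5 (area = (6/2)·7.500²·sin(360°/6) = 146.14 mm²); the cube at (1, 6.5) is present — its section is the full 22×8 rectangle (area 176.00 mm²); Taking the union: the 2 present regions are separate (no shared area or edge), so areas and boundary lengths simply add and each stays a separate island — area = 322.14 mm². So its area = 322.14 mm². Layer 6 (z = 1.92): the r=7.5 cylinder gives a regular 6-gon of circumradius 7.5 (constant along its height) (area = (6/2)·7.500²·sin(360°/6) = 146.14 mm²); the cube at (1, 6.5) is not intersected at this z (z outside [2.5, 6]); Merging all regions: only the r=7.5 cylinder is present, so the union is just that shape — area = 146.14 mm². So its area = 146.14 mm². Layer 17 is larger (322.14 vs 146.14 mm²).

layer 17 (z = 5.44 mm)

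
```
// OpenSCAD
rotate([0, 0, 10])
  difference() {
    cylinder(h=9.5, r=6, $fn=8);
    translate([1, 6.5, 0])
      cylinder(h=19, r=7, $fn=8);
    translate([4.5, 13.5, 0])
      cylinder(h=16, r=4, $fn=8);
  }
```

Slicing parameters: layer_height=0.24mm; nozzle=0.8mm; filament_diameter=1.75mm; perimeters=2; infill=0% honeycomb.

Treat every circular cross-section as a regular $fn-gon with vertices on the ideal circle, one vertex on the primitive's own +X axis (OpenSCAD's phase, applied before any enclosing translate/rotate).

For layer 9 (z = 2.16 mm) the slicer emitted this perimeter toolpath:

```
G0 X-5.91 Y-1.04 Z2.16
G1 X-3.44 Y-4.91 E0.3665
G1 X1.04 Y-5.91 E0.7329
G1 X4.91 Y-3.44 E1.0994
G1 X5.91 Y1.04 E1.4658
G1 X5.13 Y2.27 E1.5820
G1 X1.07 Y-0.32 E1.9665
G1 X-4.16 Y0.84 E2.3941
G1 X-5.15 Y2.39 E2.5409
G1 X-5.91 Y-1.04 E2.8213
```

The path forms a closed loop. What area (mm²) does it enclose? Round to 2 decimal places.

Apply the shoelace formula to the sequence of (X, Y) vertices; enclosed area = 59.60 mm².

59.60 mm²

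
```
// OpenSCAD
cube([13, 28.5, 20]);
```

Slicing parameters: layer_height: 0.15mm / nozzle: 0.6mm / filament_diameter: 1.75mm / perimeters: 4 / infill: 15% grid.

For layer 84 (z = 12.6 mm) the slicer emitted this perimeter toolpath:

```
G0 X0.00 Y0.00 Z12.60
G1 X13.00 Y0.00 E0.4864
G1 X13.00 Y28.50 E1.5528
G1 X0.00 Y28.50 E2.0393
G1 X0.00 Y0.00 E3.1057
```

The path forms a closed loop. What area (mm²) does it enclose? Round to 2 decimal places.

Apply the shoelace formula to the sequence of (X, Y) vertices; enclosed area = 370.50 mm².

370.50 mm²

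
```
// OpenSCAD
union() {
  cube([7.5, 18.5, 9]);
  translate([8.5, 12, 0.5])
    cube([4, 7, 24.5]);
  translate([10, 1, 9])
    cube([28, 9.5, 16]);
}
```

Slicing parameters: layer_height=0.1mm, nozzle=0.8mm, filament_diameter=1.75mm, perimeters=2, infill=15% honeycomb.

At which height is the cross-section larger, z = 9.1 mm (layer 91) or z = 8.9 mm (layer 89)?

Layer 91 (z = 9.1): the cube does not reach this height (z outside [0, 9]); the cube at (8.5, 12) is present — its section is the full 4×7 rectangle (area 28.00 mm²); the cube at (10, 1) is present — its section is the full 28×9.5 rectangle (area 266.00 mm²); Combining (union): the 2 present regions are separate (no shared area or edge), so areas and boundary lengths simply add and each stays a separate island — area = 294.00 mm². So its area = 294.00 mm². Layer 89 (z = 8.9): the 7.5×18.5 cube contributes its full rectangle (area 138.75 mm²); the cube at (8.5, 12) (footprint 4×7) is included at this height (area 28.00 mm²); the cube at (10, 1) is not intersected at this z (z outside [9, 25]); Merging all regions: the 2 present regions are separate (no shared area or edge), so areas and boundary lengths simply add and each stays a separate island — area = 166.75 mm². So its area = 166.75 mm². Layer 91 is larger (294.00 vs 166.75 mm²).

layer 91 (z = 9.1 mm)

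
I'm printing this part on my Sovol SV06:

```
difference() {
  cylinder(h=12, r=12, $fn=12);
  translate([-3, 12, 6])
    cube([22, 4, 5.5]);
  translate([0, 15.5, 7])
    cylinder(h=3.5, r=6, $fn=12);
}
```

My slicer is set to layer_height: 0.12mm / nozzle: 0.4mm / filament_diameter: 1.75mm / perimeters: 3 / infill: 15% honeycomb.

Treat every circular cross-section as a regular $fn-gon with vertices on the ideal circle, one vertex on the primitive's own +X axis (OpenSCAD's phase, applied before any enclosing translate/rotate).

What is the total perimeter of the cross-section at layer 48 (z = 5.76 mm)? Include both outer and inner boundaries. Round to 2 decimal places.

At z = 5.76 mm: the cylinder: section is a regular 12-gon, circumradius r=12 (perimeter = 2·12·12.000·sin(180°/12) = 74.54 mm); the cube at (-3, 12) is absent (z outside [6, 11.5]); the cylinder at (0, 15.5) is absent (z outside [7, 10.5]); Subtracting the remaining from the first: none of the subtracted shapes is present at this height, so the r=12 cylinder is unchanged — boundary = 74.54 mm. Overall, the cross-section is a single solid region. Total boundary length (outer) = 74.54 mm.

74.54 mm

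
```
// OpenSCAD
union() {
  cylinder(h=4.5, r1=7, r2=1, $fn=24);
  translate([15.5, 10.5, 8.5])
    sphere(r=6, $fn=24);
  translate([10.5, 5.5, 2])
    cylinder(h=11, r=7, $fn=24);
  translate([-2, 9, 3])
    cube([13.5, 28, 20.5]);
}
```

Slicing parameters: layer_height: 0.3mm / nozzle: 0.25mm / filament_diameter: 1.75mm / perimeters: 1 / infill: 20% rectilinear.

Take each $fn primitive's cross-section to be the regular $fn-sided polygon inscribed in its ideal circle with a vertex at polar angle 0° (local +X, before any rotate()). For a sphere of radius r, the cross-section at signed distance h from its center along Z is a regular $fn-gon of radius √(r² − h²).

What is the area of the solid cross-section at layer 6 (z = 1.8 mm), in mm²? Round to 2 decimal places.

65.72 mm²

At z = 1.8 mm: the cone (r1=7→r2=1) has section circumradius 4.600 here — a regular 24-gon (area = (24/2)·4.600²·sin(360°/24) = 65.72 mm²); the sphere at (15.5, 10.5) does not reach this height (|z−center|=6.700 > r=6); the cylinder at (10.5, 5.5) is absent (z outside [2, 13]); the cube at (-2, 9) is not intersected at this z (z outside [3, 23.5]); Merging all regions: only the cone is present, so the union is just that shape — area = 65.72 mm². Overall, the cross-section is a single solid region. Net area = 65.72 mm².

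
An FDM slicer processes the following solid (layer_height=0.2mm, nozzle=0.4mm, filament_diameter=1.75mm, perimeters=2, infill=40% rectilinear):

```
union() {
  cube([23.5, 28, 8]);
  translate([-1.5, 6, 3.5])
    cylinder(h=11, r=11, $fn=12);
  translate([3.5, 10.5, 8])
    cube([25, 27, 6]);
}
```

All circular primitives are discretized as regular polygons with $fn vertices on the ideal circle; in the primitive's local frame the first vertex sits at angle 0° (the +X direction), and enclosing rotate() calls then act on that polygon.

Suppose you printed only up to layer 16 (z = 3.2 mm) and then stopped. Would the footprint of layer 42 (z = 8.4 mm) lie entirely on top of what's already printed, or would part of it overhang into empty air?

Compare the two slices. At z = 3.2: the cube is present — its section is the full 23.5×28 rectangle (area 658.00 mm²); the cylinder at (-1.5, 6) is absent (z outside [3.5, 14.5]); the cube at (3.5, 10.5) is not intersected at this z (z outside [8, 14]); Combining (union): only the 23.5×28 cube is present, so the union is just that shape — area = 658.00 mm². At z = 8.4: the cube does not reach this height (z outside [0, 8]); the r=11 cylinder at (-1.5, 6) gives a regular 12-gon of circumradius 11 (constant along its height) (area = (12/2)·11.000²·sin(360°/12) = 363.00 mm²); the 25×27 cube at (3.5, 10.5) contributes its full rectangle (area 675.00 mm²); Merging all regions: the regions partially overlap — summed areas 1038.00 mm² minus the doubly-counted overlap 14.81 mm² gives 1023.19 mm² — area = 1023.19 mm². Checking containment: at z = 8.4 the cross-section extends beyond the z = 3.2 cross-section by about 561.36 mm².

part overhangs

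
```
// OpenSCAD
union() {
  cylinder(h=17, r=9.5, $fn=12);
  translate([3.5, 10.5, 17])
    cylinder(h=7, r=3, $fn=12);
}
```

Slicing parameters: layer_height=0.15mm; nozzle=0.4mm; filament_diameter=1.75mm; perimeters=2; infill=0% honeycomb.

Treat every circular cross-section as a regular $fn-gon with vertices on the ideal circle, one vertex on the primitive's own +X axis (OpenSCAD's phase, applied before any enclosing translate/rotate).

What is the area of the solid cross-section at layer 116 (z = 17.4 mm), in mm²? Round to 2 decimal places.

27.00 mm²

At z = 17.4 mm: the cylinder is absent (z outside [0, 17]); the cylinder at (3.5, 10.5): section is a regular 12-gon, circumradius r=3 (area = (12/2)·3.000²·sin(360°/12) = 27.00 mm²); Combining (union): only the r=3 cylinder at (3.5, 10.5) is present, so the union is just that shape — area = 27.00 mm². Overall, the cross-section is a single solid region. Net area = 27.00 mm².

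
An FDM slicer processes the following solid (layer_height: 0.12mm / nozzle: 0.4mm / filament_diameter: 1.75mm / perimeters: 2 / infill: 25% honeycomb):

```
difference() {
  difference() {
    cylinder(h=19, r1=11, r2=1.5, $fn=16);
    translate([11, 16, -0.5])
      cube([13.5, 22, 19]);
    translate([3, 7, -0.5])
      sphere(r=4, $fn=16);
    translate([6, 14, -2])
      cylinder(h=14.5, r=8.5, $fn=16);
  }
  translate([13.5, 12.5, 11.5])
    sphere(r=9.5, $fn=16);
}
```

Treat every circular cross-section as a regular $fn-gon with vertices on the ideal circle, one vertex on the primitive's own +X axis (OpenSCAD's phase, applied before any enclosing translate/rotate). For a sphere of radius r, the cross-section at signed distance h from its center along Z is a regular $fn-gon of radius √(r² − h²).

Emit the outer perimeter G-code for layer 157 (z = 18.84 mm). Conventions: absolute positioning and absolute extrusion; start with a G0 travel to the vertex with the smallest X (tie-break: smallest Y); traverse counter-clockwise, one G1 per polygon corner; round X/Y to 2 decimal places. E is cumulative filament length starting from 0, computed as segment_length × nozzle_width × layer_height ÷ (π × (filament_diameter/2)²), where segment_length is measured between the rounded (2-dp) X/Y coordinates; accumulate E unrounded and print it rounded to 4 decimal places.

At z = 18.84 mm: the cone contributes a regular 16-gon of circumradius 1.580 (interpolated between r1=11 and r2=1.5 at t=0.992); the cube at (11, 16) is not intersected at this z (z outside [-0.5, 18.5]); the sphere at (3, 7) is absent (|z−center|=19.340 > r=4); the cylinder at (6, 14) is absent (z outside [-2, 12.5]); Subtracting the remaining from the first: none of the subtracted shapes is present at this height, so the cone is unchanged — 1 connected region; the sphere at (13.5, 12.5): section is a regular 16-gon, circumradius = √(r²−h²) = √(9.5²−7.34²) = 6.031; After the difference (first − rest): starting from that combined region, the r=9.5 sphere at (13.5, 12.5) misses the remaining region (no effect) — 1 connected region. The outline is a single polygon with 16 vertices. Extrusion per mm of travel: 0.4 × 0.12 / (π × 0.875²) = 0.019956. Accumulating E over each segment gives final E = 0.1969.

G0 X-1.58 Y0.00 Z18.84
G1 X-1.46 Y-0.60 E0.0122
G1 X-1.12 Y-1.12 E0.0246
G1 X-0.60 Y-1.46 E0.0370
G1 X0.00 Y-1.58 E0.0492
G1 X0.60 Y-1.46 E0.0614
G1 X1.12 Y-1.12 E0.0738
G1 X1.46 Y-0.60 E0.0862
G1 X1.58 Y0.00 E0.0984
G1 X1.46 Y0.60 E0.1106
G1 X1.12 Y1.12 E0.1230
G1 X0.60 Y1.46 E0.1354
G1 X0.00 Y1.58 E0.1477
G1 X-0.60 Y1.46 E0.1599
G1 X-1.12 Y1.12 E0.1723
G1 X-1.46 Y0.60 E0.1847
G1 X-1.58 Y0.00 E0.1969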